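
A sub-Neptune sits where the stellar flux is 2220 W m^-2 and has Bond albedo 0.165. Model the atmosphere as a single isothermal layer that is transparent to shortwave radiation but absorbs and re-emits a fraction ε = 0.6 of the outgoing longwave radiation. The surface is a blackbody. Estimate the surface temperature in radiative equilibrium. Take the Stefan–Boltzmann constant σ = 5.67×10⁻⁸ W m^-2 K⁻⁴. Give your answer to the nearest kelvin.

Effective emission temperature (TOA balance): σT_e⁴ = S(1−α)/4 = 463.4 W m^-2 → T_e = 300.7 K.
The surface balance (absorbed SW + ε·downward IR = σT_s⁴) with T_a⁴ = T_s⁴/2 reduces to T_s = T_e·[2/(2−ε)]^¼ = 328.7 K.

329 kelvin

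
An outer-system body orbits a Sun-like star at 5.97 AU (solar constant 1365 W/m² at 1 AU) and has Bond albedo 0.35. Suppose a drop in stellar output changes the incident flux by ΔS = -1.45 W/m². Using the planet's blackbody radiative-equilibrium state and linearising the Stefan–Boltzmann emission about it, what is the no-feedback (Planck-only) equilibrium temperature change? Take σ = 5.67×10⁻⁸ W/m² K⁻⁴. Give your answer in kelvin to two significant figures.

-0.97 K

Flux at the orbit: S = 1365/(5.97)² = 38.30 W/m².
Unperturbed T_e = [38.30·(1−0.35)/(4σ)]^¼ = 102.4 K.
Only a fraction (1−α) is absorbed and it's spread over 4πR², so ΔF = (1−α)ΔS/4 = -0.2356 W/m².
Linearising σT⁴ gives d(σT⁴)/dT = 4σT_e³ = 0.2432 W/m² per K.
ΔT₀ = ΔF/λ_P = -0.2356/0.2432 = -0.969 K.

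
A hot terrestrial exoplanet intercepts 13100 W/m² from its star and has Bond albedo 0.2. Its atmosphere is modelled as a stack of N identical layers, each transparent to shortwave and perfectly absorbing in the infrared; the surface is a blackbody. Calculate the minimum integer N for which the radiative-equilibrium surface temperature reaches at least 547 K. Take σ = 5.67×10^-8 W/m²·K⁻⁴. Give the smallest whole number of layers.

OLR = S(1−α)/4 = 2620 W/m²; the top layer radiates at T_e = 463.6 K.
Need (N+1)T_e⁴ ≥ T_s⁴, i.e. N+1 ≥ (547/463.6)⁴ = 1.937.
The minimum whole number is N = 1.

1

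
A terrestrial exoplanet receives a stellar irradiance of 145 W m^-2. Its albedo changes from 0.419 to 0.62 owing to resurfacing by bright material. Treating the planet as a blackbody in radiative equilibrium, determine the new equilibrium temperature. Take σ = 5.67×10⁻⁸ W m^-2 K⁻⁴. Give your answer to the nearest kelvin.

125 K

T₂ = [S(1−α₂)/(4σ)]^(1/4) = [145.0·0.38/(4σ)]^(1/4) = 124.8 K.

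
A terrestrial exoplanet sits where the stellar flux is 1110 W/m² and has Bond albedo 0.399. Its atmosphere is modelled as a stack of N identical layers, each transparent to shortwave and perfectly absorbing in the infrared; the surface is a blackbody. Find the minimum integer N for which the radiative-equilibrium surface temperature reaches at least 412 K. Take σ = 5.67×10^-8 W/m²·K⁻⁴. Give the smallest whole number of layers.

Top-of-atmosphere balance: σT_e⁴ = S(1−α)/4 = 166.8 W/m² → T_e = 232.9 K.
Need (N+1)T_e⁴ ≥ T_s⁴, i.e. N+1 ≥ (412/232.9)⁴ = 9.796.
Rounding up, N = 9.

9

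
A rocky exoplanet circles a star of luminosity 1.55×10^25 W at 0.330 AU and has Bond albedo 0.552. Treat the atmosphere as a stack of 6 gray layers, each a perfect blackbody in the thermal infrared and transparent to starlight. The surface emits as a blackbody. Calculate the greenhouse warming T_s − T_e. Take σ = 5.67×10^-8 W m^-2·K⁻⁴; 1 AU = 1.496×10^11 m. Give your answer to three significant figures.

Orbital distance: d = 0.330 AU = 4.937×10^10 m.
Flux at the orbit: S = L/(4πd²) = 1.55×10^25/(4π·(4.94×10^10)²) = 506.1 W m^-2.
OLR = S(1−α)/4 = 56.68 W m^-2; the top layer radiates at T_e = 177.8 K.
T_s = (N+1)^(1/4)·T_e = 289.2 K.
Warming: T_s − T_e = 111.4 K.

111 kelvin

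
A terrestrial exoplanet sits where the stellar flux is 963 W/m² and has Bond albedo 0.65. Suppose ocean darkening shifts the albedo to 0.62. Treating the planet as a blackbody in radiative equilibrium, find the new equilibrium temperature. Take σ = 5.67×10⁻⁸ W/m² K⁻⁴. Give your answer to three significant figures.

200 K

T₂ = [S(1−α₂)/(4σ)]^(1/4) = [963.0·0.38/(4σ)]^(1/4) = 200.4 K.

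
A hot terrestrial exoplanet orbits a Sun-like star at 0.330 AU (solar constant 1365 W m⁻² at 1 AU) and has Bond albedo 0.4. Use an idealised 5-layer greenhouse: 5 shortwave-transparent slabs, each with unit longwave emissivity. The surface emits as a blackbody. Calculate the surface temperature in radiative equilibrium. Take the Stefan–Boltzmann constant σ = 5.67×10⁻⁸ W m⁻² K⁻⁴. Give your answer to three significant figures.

668 kelvin

Irradiance scales as 1/d², so S = 1365 W m⁻² × (1/0.330)² = 12530 W m⁻².
Top-of-atmosphere balance: σT_e⁴ = S(1−α)/4 = 1880 W m⁻² → T_e = 426.7 K.
Layer-by-layer balance gives σT_s⁴ = (N+1)σT_e⁴, so T_s = 6^¼·426.7 = 667.9 K.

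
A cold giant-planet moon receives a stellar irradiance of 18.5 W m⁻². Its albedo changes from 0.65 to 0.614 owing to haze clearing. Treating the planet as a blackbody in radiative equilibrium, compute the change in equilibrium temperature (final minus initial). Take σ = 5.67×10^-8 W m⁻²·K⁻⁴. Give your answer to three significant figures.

Before: T₁ = [18.50·0.35/(4σ)]^(1/4) = 73.10 K.
With α = 0.614, T₂ = 74.91 K.
Change: 74.91 − 73.10 = 1.811 K.

1.81 K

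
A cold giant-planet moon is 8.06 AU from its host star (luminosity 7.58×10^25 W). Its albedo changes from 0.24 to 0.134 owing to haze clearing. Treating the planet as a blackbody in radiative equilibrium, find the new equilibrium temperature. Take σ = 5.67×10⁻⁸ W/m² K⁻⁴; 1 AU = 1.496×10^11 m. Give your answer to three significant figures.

63.1 K

Orbital distance: d = 8.06 AU = 1.206×10^12 m.
S = L/(4πd²) = 4.149 W/m².
New equilibrium: T₂ = [(1−0.134)·4.149/(4σ)]^(1/4) = 63.09 K.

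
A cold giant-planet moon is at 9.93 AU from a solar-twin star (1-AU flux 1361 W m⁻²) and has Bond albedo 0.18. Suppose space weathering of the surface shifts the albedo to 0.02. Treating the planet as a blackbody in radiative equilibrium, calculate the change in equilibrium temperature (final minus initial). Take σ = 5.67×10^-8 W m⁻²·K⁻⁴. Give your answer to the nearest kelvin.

By the inverse-square law, S = 1361/9.93² = 13.80 W m⁻².
Before: T₁ = [13.80·0.82/(4σ)]^(1/4) = 84.05 K.
With α = 0.02, T₂ = 87.88 K.
ΔT = T₂ − T₁ = 3.830 K.

4 K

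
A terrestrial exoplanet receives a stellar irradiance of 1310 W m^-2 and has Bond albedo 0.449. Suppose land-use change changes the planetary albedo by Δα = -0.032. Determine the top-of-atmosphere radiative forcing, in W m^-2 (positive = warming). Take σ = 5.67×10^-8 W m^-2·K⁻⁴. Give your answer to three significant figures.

The change in absorbed flux is Δ[S(1−α)/4] = −SΔα/4 = 10.48 W m^-2.

10.5 W m^-2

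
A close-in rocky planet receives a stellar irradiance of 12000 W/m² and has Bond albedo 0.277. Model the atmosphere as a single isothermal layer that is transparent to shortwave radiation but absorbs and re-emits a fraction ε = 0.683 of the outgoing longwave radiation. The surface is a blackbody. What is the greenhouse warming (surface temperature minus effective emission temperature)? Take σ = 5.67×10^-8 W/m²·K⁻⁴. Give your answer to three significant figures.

The planet radiates to space at T_e = [S(1−α)/(4σ)]^(1/4) = 442.3 K.
The surface balance (absorbed SW + ε·downward IR = σT_s⁴) with T_a⁴ = T_s⁴/2 reduces to T_s = T_e·[2/(2−ε)]^¼ = 490.9 K.
T_s − T_e = 490.9 − 442.3 = 48.69 K.

48.7 K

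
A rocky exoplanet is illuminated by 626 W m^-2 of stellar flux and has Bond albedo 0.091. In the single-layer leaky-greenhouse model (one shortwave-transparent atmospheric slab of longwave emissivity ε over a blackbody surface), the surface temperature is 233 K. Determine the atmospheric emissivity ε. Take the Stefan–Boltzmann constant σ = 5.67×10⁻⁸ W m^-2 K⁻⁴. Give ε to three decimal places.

TOA balance gives T_e = 223.8 K.
T_s⁴ = T_e⁴·2/(2−ε) → ε = 2 − 2(T_e/T_s)⁴ = 2 − 2·(223.8/233)⁴ = 0.2974.

0.297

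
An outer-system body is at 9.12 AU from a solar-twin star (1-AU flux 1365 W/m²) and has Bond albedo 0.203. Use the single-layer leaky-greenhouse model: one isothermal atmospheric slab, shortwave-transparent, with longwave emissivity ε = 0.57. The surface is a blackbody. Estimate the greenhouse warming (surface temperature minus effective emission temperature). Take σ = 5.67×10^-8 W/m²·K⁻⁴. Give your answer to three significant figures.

7.62 kelvin

By the inverse-square law, S = 1365/9.12² = 16.41 W/m².
At the top of the atmosphere, σT_e⁴ = S(1−α)/4 = 3.270 W/m², giving T_e = 87.14 K.
Surface balance with a leaky layer gives σT_s⁴ = σT_e⁴·2/(2−ε), so T_s = T_e·[2/(2−0.57)]^(1/4) = 94.77 K.
Greenhouse warming: T_s − T_e = 7.624 K.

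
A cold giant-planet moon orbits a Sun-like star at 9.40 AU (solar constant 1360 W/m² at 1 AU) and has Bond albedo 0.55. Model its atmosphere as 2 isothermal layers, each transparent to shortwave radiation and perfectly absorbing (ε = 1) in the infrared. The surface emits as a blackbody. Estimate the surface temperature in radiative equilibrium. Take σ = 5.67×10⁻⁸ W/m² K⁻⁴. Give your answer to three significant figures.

By the inverse-square law, S = 1360/9.40² = 15.39 W/m².
Top-of-atmosphere balance: σT_e⁴ = S(1−α)/4 = 1.732 W/m² → T_e = 74.34 K.
For an N-layer opaque stack, T_s⁴ = (N+1)T_e⁴, hence T_s = (3)^(1/4)×74.34 K = 97.83 K.

97.8 K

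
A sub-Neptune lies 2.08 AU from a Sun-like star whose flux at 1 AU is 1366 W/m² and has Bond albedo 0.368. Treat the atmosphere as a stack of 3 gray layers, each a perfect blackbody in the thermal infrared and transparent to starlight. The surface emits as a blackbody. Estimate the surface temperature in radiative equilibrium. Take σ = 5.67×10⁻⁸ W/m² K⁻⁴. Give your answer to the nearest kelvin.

Irradiance scales as 1/d², so S = 1366 W/m² × (1/2.08)² = 315.7 W/m².
OLR = S(1−α)/4 = 49.89 W/m²; the top layer radiates at T_e = 172.2 K.
Layer-by-layer balance gives σT_s⁴ = (N+1)σT_e⁴, so T_s = 4^¼·172.2 = 243.6 K.

244 kelvin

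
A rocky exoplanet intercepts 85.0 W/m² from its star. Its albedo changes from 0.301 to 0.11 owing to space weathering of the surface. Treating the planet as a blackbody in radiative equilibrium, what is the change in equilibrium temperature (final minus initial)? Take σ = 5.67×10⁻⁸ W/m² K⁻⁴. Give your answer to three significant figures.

Initial: T₁ = [S(1−0.301)/(4σ)]^(1/4) = 127.2 K.
After:  T₂ = [85.00·0.89/(4σ)]^(1/4) = 135.1 K.
Change: 135.1 − 127.2 = 7.920 K.

7.92 K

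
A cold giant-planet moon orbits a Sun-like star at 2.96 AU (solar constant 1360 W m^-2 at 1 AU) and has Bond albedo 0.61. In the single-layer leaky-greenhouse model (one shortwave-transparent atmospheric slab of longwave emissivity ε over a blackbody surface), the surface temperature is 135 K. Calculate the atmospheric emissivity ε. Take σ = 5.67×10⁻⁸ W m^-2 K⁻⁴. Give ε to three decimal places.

0.393

Irradiance scales as 1/d², so S = 1360 W m^-2 × (1/2.96)² = 155.2 W m^-2.
First, T_e = [155.2·(1−0.61)/(4σ)]^(1/4) = 127.8 K.
T_s⁴ = T_e⁴·2/(2−ε) → ε = 2 − 2(T_e/T_s)⁴ = 2 − 2·(127.8/135)⁴ = 0.3928.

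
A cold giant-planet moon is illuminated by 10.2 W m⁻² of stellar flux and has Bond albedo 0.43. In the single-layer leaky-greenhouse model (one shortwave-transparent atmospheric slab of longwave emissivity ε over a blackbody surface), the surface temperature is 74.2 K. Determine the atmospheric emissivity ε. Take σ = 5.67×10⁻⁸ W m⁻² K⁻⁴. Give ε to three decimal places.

Effective temperature: T_e = [S(1−α)/(4σ)]^(1/4) = 71.16 K.
Inverting T_s⁴ = 2T_e⁴/(2−ε): (T_e/T_s)⁴ = 0.8457, so ε = 2(1 − 0.8457) = 0.3086.

0.309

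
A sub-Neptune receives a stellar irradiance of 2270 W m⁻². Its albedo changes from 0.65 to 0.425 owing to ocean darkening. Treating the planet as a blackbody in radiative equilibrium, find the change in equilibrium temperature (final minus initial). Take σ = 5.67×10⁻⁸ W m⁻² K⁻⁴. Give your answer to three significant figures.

32.1 K

Before: T₁ = [2270·0.35/(4σ)]^(1/4) = 243.3 K.
With α = 0.425, T₂ = 275.4 K.
Change: 275.4 − 243.3 = 32.15 K.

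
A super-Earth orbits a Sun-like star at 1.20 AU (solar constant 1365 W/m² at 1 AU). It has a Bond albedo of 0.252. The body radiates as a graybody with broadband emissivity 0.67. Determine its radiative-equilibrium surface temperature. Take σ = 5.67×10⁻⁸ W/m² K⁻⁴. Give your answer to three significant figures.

By the inverse-square law, S = 1365/1.20² = 947.9 W/m².
Averaging over the sphere, the absorbed flux is S(1−α)/4 = 177.3 W/m².
Radiative balance εσT⁴ = 177.3 gives T = [177.3/(0.67·σ)]^(1/4) = 261.4 K.

261 K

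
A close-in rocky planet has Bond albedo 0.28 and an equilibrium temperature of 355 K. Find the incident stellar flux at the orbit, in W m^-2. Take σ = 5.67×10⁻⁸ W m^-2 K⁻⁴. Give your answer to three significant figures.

From S(1−α)/4 = σT⁴: S = 4σT⁴/(1−α).
The emitted flux is σT⁴ = 900.5 W m^-2.
So S = 4×900.5/(1−0.28) = 5003 W m^-2.

5000 W m^-2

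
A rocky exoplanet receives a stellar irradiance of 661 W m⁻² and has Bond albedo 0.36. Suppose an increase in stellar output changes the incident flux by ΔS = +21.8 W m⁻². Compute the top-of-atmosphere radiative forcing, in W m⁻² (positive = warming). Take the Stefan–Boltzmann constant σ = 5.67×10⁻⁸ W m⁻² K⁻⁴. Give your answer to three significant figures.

3.49 W m⁻²

Only a fraction (1−α) is absorbed and it's spread over 4πR², so ΔF = (1−α)ΔS/4 = 3.488 W m⁻².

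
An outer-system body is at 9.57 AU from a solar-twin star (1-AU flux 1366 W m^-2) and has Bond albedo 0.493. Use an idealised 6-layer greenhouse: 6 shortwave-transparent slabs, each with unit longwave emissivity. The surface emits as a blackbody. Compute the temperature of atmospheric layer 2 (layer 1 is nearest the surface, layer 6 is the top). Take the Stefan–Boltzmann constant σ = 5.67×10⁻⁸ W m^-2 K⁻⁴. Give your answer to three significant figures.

114 K

By the inverse-square law, S = 1366/9.57² = 14.92 W m^-2.
Top-of-atmosphere balance: σT_e⁴ = S(1−α)/4 = 1.890 W m^-2 → T_e = 75.99 K.
In the N-layer model, layer k (counted from the surface) has T_k = (N+1−k)^(1/4)·T_e.
With k = 2: T_2 = (6+1−2)^¼·75.99 K = 113.6 K.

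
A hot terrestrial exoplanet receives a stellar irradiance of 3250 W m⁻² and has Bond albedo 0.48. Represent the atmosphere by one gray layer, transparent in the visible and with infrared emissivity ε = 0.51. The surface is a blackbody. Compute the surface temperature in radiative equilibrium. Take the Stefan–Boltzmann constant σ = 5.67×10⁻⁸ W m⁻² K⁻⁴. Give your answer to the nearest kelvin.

316 kelvin

The planet radiates to space at T_e = [S(1−α)/(4σ)]^(1/4) = 293.8 K.
Surface balance with a leaky layer gives σT_s⁴ = σT_e⁴·2/(2−ε), so T_s = T_e·[2/(2−0.51)]^(1/4) = 316.2 K.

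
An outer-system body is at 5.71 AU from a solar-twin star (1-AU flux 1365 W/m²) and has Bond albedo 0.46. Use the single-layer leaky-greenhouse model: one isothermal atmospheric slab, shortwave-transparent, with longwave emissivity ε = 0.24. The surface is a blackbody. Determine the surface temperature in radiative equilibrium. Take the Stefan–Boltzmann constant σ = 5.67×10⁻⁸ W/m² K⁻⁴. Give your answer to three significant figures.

103 kelvin

Irradiance scales as 1/d², so S = 1365 W/m² × (1/5.71)² = 41.87 W/m².
The planet radiates to space at T_e = [S(1−α)/(4σ)]^(1/4) = 99.92 K.
Surface balance with a leaky layer gives σT_s⁴ = σT_e⁴·2/(2−ε), so T_s = T_e·[2/(2−0.24)]^(1/4) = 103.2 K.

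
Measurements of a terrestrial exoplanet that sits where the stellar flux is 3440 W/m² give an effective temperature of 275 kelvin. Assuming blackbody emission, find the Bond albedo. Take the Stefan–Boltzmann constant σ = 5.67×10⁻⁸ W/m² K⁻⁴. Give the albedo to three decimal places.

Rearranging the radiative balance, α = 1 − 4σT⁴/S.
σT⁴ = 324.3 W/m², so 4σT⁴ = 1297 W/m².
1−α = 1297/3440 = 0.3771, so α = 0.6229.

0.623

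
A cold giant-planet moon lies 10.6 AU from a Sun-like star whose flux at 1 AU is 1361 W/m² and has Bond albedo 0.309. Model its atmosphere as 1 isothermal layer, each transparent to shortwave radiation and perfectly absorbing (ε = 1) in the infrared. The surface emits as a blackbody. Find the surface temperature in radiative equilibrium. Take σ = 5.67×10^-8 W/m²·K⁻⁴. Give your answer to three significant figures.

92.7 K

Irradiance scales as 1/d², so S = 1361 W/m² × (1/10.6)² = 12.11 W/m².
Top-of-atmosphere balance: σT_e⁴ = S(1−α)/4 = 2.092 W/m² → T_e = 77.94 K.
For an N-layer opaque stack, T_s⁴ = (N+1)T_e⁴, hence T_s = (2)^(1/4)×77.94 K = 92.69 K.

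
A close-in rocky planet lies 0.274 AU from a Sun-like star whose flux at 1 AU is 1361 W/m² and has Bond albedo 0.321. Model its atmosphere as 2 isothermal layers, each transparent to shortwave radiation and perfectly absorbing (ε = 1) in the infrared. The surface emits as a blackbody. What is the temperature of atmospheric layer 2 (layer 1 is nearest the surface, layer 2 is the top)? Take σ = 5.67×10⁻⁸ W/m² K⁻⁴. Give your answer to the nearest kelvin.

Flux at the orbit: S = 1361/(0.274)² = 18130 W/m².
The effective emission temperature is T_e = [S(1−α)/(4σ)]^¼ = 482.7 K.
The net upward flux σT_e⁴ is constant between every pair of levels, so T_k⁴ = (N+1−k)T_e⁴.
With k = 2: T_2 = (2+1−2)^¼·482.7 K = 482.7 K.

483 K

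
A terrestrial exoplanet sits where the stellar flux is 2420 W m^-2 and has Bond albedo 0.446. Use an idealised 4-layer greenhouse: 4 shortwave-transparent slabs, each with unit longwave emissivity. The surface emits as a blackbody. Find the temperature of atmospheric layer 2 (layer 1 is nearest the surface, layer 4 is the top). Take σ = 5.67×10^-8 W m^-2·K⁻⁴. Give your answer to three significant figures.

365 kelvin

Top-of-atmosphere balance: σT_e⁴ = S(1−α)/4 = 335.2 W m^-2 → T_e = 277.3 K.
Each opaque layer satisfies 2T_j⁴ = T_{j−1}⁴ + T_{j+1}⁴, giving T_k⁴ = (N+1−k)T_e⁴.
T_2 = (3)^(1/4)·277.3 = 364.9 K.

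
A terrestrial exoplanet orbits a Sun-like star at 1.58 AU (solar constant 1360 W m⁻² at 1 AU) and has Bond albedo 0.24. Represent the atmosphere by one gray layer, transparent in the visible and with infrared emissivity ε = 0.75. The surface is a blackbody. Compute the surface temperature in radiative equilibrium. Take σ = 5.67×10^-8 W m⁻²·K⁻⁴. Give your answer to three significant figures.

232 kelvin

Irradiance scales as 1/d², so S = 1360 W m⁻² × (1/1.58)² = 544.8 W m⁻².
At the top of the atmosphere, σT_e⁴ = S(1−α)/4 = 103.5 W m⁻², giving T_e = 206.7 K.
For a single slab of emissivity ε, T_s⁴ = 2T_e⁴/(2−ε); thus T_s = 206.7·(1.6)^(1/4) = 232.5 K.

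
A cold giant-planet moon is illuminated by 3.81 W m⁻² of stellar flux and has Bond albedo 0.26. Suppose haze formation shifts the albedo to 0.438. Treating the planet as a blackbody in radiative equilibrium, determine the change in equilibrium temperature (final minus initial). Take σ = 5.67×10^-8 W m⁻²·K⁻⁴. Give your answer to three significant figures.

-3.95 K

Before: T₁ = [3.810·0.74/(4σ)]^(1/4) = 59.38 K.
With α = 0.438, T₂ = 55.43 K.
Change: 55.43 − 59.38 = -3.947 K.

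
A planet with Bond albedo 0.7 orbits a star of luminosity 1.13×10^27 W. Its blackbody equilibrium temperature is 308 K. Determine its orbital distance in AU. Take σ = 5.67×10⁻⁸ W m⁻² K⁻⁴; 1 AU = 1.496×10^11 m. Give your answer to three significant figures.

0.768 AU

Energy balance gives S = 4σT⁴/(1−α) = 6803 W m⁻².
Then d = [L/(4πS)]^(1/2) = 1.150×10^11 m, i.e. 0.7685 AU.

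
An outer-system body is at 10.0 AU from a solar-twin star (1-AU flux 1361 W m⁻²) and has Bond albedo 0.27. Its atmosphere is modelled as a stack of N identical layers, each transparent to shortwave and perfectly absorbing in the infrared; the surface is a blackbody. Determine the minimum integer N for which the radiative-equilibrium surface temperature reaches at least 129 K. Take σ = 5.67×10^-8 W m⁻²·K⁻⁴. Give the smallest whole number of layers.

6

Flux at the orbit: S = 1361/(10.0)² = 13.61 W m⁻².
Top-of-atmosphere balance: σT_e⁴ = S(1−α)/4 = 2.484 W m⁻² → T_e = 81.36 K.
Since T_s⁴ = (N+1)T_e⁴, we need N ≥ (T_s/T_e)⁴ − 1 = 5.322.
So N ≥ 5.322; the smallest integer is N = 6.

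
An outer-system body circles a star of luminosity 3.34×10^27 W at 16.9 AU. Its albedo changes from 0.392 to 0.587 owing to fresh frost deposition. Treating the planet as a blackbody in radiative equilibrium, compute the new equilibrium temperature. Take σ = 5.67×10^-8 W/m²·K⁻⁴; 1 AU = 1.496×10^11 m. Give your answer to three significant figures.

93.3 K

Orbital distance: d = 16.9 AU = 2.528×10^12 m.
S = L/(4πd²) = 41.58 W/m².
With the new albedo, S(1−α₂)/4 = 4.293 W/m², so T₂ = 93.28 K.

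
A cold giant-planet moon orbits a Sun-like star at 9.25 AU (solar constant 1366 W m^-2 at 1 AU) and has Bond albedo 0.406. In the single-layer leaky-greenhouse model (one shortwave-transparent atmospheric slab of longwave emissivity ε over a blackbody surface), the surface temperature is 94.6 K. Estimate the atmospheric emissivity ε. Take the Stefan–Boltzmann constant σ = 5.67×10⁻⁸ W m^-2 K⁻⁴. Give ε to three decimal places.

Flux at the orbit: S = 1366/(9.25)² = 15.96 W m^-2.
TOA balance gives T_e = 80.41 K.
Since (2−ε)/2 = (T_e/T_s)⁴ = 0.5221, ε = 0.9558.

0.956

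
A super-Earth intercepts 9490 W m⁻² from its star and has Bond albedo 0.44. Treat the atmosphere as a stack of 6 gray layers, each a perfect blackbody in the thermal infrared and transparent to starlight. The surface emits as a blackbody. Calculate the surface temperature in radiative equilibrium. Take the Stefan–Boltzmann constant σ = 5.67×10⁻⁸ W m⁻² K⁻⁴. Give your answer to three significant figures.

636 K

The effective emission temperature is T_e = [S(1−α)/(4σ)]^¼ = 391.2 K.
Layer-by-layer balance gives σT_s⁴ = (N+1)σT_e⁴, so T_s = 7^¼·391.2 = 636.4 K.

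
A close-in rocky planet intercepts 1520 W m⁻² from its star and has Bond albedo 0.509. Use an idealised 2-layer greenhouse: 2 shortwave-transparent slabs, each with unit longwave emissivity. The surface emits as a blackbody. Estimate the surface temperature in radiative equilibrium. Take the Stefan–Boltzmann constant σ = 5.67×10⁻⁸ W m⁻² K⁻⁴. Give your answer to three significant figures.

315 kelvin

Top-of-atmosphere balance: σT_e⁴ = S(1−α)/4 = 186.6 W m⁻² → T_e = 239.5 K.
For an N-layer opaque stack, T_s⁴ = (N+1)T_e⁴, hence T_s = (3)^(1/4)×239.5 K = 315.2 K.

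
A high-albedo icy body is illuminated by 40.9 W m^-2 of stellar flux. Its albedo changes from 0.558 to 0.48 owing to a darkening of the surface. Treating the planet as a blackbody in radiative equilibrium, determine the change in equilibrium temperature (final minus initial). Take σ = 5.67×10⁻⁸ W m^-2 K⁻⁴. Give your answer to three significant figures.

Initial: T₁ = [S(1−0.558)/(4σ)]^(1/4) = 94.49 K.
With α = 0.48, T₂ = 98.41 K.
Change: 98.41 − 94.49 = 3.918 K.

3.92 kelvin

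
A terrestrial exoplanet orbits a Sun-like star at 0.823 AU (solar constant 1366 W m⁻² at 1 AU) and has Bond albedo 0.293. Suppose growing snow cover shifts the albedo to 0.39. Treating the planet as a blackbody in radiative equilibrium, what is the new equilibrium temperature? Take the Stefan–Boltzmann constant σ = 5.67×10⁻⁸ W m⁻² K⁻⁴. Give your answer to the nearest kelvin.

Irradiance scales as 1/d², so S = 1366 W m⁻² × (1/0.823)² = 2017 W m⁻².
New equilibrium: T₂ = [(1−0.39)·2017/(4σ)]^(1/4) = 271.4 K.

271 kelvin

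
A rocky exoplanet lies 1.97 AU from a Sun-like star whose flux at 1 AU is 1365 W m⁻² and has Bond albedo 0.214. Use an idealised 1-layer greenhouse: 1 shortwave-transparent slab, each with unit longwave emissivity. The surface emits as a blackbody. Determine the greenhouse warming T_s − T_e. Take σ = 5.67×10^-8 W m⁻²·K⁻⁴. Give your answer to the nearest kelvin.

Flux at the orbit: S = 1365/(1.97)² = 351.7 W m⁻².
OLR = S(1−α)/4 = 69.11 W m⁻²; the top layer radiates at T_e = 186.9 K.
T_s = (N+1)^(1/4)·T_e = 222.2 K.
Warming: T_s − T_e = 35.35 K.

35 K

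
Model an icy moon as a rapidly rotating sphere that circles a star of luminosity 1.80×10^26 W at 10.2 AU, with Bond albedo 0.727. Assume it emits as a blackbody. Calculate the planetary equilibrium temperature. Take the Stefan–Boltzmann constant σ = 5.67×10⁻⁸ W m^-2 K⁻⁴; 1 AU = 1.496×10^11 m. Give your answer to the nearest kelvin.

52 kelvin

Orbital distance: d = 10.2 AU = 1.526×10^12 m.
Spreading L over a sphere of radius d: S = 1.80×10^26/(4π·1.53×10^12²) = 6.152 W m^-2.
The planet absorbs (1−α)S over its disc πR² and re-emits over 4πR², so the mean absorbed flux is (1−0.727)·6.152/4 = 0.4199 W m^-2.
In equilibrium σT⁴ equals this, so T = 52.17 K.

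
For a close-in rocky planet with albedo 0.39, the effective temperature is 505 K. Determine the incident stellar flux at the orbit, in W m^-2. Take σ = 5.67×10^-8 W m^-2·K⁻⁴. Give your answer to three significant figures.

24200 W m^-2

Invert the energy balance for S: S = 4σT⁴/(1−α).
The emitted flux is σT⁴ = 3688 W m^-2.
So S = 4×3688/(1−0.39) = 24180 W m^-2.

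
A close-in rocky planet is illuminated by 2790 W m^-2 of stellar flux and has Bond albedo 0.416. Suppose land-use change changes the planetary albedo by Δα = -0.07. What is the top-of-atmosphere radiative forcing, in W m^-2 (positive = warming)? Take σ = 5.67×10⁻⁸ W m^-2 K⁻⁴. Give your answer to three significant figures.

48.8 W m^-2

The change in absorbed flux is Δ[S(1−α)/4] = −SΔα/4 = 48.83 W m^-2.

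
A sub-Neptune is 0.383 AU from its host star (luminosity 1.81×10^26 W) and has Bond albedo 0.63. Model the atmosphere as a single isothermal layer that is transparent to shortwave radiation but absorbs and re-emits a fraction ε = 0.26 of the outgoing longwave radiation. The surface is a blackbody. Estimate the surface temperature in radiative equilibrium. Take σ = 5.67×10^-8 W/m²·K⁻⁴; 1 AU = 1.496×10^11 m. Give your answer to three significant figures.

301 kelvin

Orbital distance: d = 0.383 AU = 5.730×10^10 m.
S = L/(4πd²) = 4387 W/m².
At the top of the atmosphere, σT_e⁴ = S(1−α)/4 = 405.8 W/m², giving T_e = 290.9 K.
Surface balance with a leaky layer gives σT_s⁴ = σT_e⁴·2/(2−ε), so T_s = T_e·[2/(2−0.26)]^(1/4) = 301.2 K.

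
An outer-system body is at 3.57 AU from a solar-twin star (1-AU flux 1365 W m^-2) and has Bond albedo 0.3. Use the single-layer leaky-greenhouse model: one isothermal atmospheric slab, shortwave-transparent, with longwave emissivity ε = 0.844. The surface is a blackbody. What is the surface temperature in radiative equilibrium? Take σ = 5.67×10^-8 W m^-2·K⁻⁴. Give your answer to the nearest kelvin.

Flux at the orbit: S = 1365/(3.57)² = 107.1 W m^-2.
Effective emission temperature (TOA balance): σT_e⁴ = S(1−α)/4 = 18.74 W m^-2 → T_e = 134.8 K.
For a single slab of emissivity ε, T_s⁴ = 2T_e⁴/(2−ε); thus T_s = 134.8·(1.73)^(1/4) = 154.6 K.

155 K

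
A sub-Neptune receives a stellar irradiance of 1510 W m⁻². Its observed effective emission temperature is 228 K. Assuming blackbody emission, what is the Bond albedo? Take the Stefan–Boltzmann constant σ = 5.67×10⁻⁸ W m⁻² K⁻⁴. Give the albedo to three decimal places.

Rearranging the radiative balance, α = 1 − 4σT⁴/S.
4σT⁴ = 4·5.67×10⁻⁸·(228)⁴ = 612.9 W m⁻².
Hence α = 1 − 612.9/1510 = 0.5941.

0.594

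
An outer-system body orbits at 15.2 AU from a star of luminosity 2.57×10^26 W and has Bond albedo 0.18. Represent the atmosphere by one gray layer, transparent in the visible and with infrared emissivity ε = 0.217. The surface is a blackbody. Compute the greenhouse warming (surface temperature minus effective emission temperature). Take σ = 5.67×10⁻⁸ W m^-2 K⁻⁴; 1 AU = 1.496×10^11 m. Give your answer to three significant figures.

1.79 kelvin

Orbital distance: d = 15.2 AU = 2.274×10^12 m.
Spreading L over a sphere of radius d: S = 2.57×10^26/(4π·2.27×10^12²) = 3.955 W m^-2.
Effective emission temperature (TOA balance): σT_e⁴ = S(1−α)/4 = 0.8108 W m^-2 → T_e = 61.49 K.
The surface balance (absorbed SW + ε·downward IR = σT_s⁴) with T_a⁴ = T_s⁴/2 reduces to T_s = T_e·[2/(2−ε)]^¼ = 63.29 K.
The atmosphere warms the surface by 1.791 K.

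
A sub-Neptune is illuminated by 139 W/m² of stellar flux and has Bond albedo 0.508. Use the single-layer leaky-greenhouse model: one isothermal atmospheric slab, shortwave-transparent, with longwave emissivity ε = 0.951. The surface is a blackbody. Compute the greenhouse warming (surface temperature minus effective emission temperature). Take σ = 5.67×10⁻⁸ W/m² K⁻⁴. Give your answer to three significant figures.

23.1 kelvin

Effective emission temperature (TOA balance): σT_e⁴ = S(1−α)/4 = 17.10 W/m² → T_e = 131.8 K.
Surface balance with a leaky layer gives σT_s⁴ = σT_e⁴·2/(2−ε), so T_s = T_e·[2/(2−0.951)]^(1/4) = 154.8 K.
Greenhouse warming: T_s − T_e = 23.07 K.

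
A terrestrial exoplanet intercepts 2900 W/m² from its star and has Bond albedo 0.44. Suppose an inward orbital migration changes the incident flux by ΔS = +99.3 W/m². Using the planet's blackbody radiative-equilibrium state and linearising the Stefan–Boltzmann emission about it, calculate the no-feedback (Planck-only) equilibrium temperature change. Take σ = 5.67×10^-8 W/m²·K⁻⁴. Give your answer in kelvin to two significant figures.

2.5 K

Unperturbed T_e = [2900·(1−0.44)/(4σ)]^¼ = 290.9 K.
TOA radiative forcing: ΔF = (1−α)ΔS/4 = 0.56·(+99.3)/4 = 13.90 W/m².
The Planck feedback parameter is 4σT_e³ = 5.583 W/m²/K.
ΔT₀ = ΔF/λ_P = 13.90/5.583 = 2.49 K.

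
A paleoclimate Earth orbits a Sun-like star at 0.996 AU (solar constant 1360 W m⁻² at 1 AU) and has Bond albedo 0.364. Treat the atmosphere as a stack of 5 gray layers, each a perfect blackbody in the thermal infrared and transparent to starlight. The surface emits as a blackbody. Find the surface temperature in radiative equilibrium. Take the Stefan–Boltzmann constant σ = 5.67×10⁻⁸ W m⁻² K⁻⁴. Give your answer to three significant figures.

By the inverse-square law, S = 1360/0.996² = 1371 W m⁻².
OLR = S(1−α)/4 = 218.0 W m⁻²; the top layer radiates at T_e = 249.0 K.
With N = 5 opaque layers, T_s = (N+1)^(1/4)·T_e = 6^(1/4)·249.0 = 389.7 K.

390 K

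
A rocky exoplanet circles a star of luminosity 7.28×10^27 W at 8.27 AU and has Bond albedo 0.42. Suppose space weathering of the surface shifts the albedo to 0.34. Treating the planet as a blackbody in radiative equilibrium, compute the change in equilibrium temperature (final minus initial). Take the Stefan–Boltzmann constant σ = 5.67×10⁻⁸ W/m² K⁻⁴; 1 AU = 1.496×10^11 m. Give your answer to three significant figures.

5.79 K

Orbital distance: d = 8.27 AU = 1.237×10^12 m.
Flux at the orbit: S = L/(4πd²) = 7.28×10^27/(4π·(1.24×10^12)²) = 378.5 W/m².
Before: T₁ = [378.5·0.58/(4σ)]^(1/4) = 176.4 K.
After:  T₂ = [378.5·0.66/(4σ)]^(1/4) = 182.2 K.
ΔT = T₂ − T₁ = 5.791 K.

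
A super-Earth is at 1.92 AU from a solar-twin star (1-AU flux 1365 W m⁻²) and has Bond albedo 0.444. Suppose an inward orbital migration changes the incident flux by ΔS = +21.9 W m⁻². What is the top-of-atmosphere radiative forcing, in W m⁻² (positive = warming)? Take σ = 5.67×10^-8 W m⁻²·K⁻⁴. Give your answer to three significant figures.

Flux at the orbit: S = 1365/(1.92)² = 370.3 W m⁻².
ΔF = Δ[S(1−α)]/4 = (1−0.444)·+21.9/4 = 3.044 W m⁻².

3.04 W m⁻²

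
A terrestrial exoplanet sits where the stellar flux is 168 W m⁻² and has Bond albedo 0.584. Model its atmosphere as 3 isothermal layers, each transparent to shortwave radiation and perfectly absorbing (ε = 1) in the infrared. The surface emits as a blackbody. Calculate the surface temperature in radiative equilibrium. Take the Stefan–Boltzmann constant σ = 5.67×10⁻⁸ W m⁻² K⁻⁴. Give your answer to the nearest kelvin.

OLR = S(1−α)/4 = 17.47 W m⁻²; the top layer radiates at T_e = 132.5 K.
With N = 3 opaque layers, T_s = (N+1)^(1/4)·T_e = 4^(1/4)·132.5 = 187.4 K.

187 K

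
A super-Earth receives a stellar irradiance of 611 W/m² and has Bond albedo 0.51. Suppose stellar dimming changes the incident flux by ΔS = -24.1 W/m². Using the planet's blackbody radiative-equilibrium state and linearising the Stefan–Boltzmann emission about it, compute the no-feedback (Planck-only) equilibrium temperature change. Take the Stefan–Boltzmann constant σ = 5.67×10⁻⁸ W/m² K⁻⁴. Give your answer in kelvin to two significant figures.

Unperturbed T_e = [611.0·(1−0.51)/(4σ)]^¼ = 190.6 K.
TOA radiative forcing: ΔF = (1−α)ΔS/4 = 0.49·(-24.1)/4 = -2.952 W/m².
The Planck feedback parameter is 4σT_e³ = 1.571 W/m²/K.
Hence the no-feedback warming is ΔF/(4σT_e³) = -1.88 K.

-1.9 kelvin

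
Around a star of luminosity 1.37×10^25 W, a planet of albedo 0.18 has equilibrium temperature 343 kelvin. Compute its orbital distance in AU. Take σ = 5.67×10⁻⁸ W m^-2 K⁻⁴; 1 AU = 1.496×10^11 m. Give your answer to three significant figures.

0.113 AU

The flux needed for this T is 4σT⁴/(1−0.18) = 3828 W m^-2.
Then d = [L/(4πS)]^(1/2) = 1.688×10^10 m, i.e. 0.1128 AU.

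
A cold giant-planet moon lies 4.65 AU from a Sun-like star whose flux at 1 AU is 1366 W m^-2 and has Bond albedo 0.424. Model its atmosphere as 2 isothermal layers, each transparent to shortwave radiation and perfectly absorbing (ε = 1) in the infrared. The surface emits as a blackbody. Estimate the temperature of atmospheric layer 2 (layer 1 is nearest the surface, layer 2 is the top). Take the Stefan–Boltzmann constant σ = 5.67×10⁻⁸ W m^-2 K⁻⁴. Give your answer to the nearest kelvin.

Flux at the orbit: S = 1366/(4.65)² = 63.17 W m^-2.
Top-of-atmosphere balance: σT_e⁴ = S(1−α)/4 = 9.097 W m^-2 → T_e = 112.5 K.
The net upward flux σT_e⁴ is constant between every pair of levels, so T_k⁴ = (N+1−k)T_e⁴.
T_2 = (1)^(1/4)·112.5 = 112.5 K.

113 kelvin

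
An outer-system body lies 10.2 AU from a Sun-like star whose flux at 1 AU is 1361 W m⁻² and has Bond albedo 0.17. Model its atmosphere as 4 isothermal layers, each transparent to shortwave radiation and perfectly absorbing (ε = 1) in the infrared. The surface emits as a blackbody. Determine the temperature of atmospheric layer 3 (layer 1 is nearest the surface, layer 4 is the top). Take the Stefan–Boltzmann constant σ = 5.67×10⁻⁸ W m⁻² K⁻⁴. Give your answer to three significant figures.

98.9 K

Irradiance scales as 1/d², so S = 1361 W m⁻² × (1/10.2)² = 13.08 W m⁻².
OLR = S(1−α)/4 = 2.714 W m⁻²; the top layer radiates at T_e = 83.18 K.
In the N-layer model, layer k (counted from the surface) has T_k = (N+1−k)^(1/4)·T_e.
T_3 = (2)^(1/4)·83.18 = 98.92 K.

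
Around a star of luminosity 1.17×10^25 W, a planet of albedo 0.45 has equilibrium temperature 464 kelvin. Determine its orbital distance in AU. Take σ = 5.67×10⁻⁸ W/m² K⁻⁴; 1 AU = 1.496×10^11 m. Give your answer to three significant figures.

Energy balance gives S = 4σT⁴/(1−α) = 19110 W/m².
From L = 4πd²S, d = √(1.17×10^25/(4π·19110)) = 6.979×10^9 m = 0.04665 AU.

0.0467 AU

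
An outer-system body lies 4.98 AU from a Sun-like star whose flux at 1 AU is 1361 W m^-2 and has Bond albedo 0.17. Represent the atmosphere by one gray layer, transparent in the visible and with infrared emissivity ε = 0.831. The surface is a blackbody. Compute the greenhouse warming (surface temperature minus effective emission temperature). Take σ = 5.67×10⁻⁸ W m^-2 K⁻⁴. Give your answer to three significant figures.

17.1 kelvin

Irradiance scales as 1/d², so S = 1361 W m^-2 × (1/4.98)² = 54.88 W m^-2.
The planet radiates to space at T_e = [S(1−α)/(4σ)]^(1/4) = 119.0 K.
Surface balance with a leaky layer gives σT_s⁴ = σT_e⁴·2/(2−ε), so T_s = T_e·[2/(2−0.831)]^(1/4) = 136.1 K.
The atmosphere warms the surface by 17.10 K.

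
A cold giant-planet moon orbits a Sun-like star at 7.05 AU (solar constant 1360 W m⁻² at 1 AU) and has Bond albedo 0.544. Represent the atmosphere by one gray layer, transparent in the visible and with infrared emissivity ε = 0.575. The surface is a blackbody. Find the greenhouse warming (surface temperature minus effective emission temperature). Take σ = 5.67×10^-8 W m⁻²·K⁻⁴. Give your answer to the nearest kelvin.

8 K

Irradiance scales as 1/d², so S = 1360 W m⁻² × (1/7.05)² = 27.36 W m⁻².
The planet radiates to space at T_e = [S(1−α)/(4σ)]^(1/4) = 86.12 K.
Surface balance with a leaky layer gives σT_s⁴ = σT_e⁴·2/(2−ε), so T_s = T_e·[2/(2−0.575)]^(1/4) = 93.74 K.
Greenhouse warming: T_s − T_e = 7.617 K.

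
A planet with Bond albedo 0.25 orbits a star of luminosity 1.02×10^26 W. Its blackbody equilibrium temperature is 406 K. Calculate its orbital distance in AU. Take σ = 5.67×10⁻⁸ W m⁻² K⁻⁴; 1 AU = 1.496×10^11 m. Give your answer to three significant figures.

Required flux: S = 4σT⁴/(1−α) = 8216 W m⁻².
S = L/(4πd²) → d = √(L/4πS) = √(1.02×10^26/(4π·8216)) = 3.143×10^10 m = 0.2101 AU.

0.210 AU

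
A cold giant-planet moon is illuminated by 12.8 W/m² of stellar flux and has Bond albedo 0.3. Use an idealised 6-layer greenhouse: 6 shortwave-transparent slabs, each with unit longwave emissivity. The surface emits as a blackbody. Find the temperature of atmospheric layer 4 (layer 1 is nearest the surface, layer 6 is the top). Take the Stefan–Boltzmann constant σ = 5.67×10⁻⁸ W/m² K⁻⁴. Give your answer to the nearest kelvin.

The effective emission temperature is T_e = [S(1−α)/(4σ)]^¼ = 79.28 K.
In the N-layer model, layer k (counted from the surface) has T_k = (N+1−k)^(1/4)·T_e.
T_4 = (3)^(1/4)·79.28 = 104.3 K.

104 kelvin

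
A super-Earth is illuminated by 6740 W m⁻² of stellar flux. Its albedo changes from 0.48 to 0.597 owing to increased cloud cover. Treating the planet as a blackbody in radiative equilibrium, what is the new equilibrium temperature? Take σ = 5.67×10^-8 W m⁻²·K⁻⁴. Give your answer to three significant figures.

With the new albedo, S(1−α₂)/4 = 679.1 W m⁻², so T₂ = 330.8 K.

331 kelvin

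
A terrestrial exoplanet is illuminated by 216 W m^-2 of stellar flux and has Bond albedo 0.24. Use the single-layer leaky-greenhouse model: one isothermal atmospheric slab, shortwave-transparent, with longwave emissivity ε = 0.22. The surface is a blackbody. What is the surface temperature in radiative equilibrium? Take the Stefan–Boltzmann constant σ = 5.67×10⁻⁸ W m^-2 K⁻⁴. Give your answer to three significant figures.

169 K

Effective emission temperature (TOA balance): σT_e⁴ = S(1−α)/4 = 41.04 W m^-2 → T_e = 164.0 K.
For a single slab of emissivity ε, T_s⁴ = 2T_e⁴/(2−ε); thus T_s = 164.0·(1.124)^(1/4) = 168.9 K.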